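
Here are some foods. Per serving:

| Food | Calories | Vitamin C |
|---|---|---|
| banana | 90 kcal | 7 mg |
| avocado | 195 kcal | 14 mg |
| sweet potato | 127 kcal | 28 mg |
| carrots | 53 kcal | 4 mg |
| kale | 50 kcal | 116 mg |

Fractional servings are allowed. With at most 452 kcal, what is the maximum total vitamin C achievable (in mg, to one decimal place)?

Vitamin C per kcal: kale 2.32, sweet potato 0.2205, banana 0.07778, carrots 0.07547, avocado 0.07179.
With no serving limits, spend the whole calories allowance on kale: 452 kcal / 50 kcal × 116 mg = 1048.6 mg.

1048.6 mg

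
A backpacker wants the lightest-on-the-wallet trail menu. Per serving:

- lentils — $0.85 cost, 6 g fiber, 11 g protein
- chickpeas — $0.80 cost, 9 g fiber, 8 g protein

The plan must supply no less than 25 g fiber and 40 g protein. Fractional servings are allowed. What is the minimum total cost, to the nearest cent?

Compare the cost at each extreme point of the feasible region.
lentils only: max(25/6, 40/11) = 4.167 servings → $3.54.
chickpeas only: max(25/9, 40/8) = 5 servings → $4.00.
lentils + chickpeas with both tight: 3.137 servings and 0.6863 servings → $3.22.
The minimum over all feasible corners is $3.22.

$3.22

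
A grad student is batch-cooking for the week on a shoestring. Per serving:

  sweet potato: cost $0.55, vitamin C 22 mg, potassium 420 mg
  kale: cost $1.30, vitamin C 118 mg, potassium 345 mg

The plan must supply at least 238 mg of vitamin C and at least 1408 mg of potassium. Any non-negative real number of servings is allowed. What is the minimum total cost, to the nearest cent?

For a min-cost LP with two ≥-constraints, a basic feasible solution has at most two positive variables.
sweet potato only: max(238/22, 1408/420) = 10.82 servings → $5.95.
kale only: max(238/118, 1408/345) = 4.081 servings → $5.31.
sweet potato + kale with both tight: 2.002 servings and 1.644 servings → $3.24.
So the least-cost plan costs $3.24.

$3.24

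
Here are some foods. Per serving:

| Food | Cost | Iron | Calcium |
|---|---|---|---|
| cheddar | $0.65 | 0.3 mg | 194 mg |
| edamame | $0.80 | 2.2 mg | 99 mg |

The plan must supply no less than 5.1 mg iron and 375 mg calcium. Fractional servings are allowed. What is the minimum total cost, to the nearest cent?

Two binding constraints pin down two serving amounts, so the optimal mix uses at most two foods. The candidates are each food alone (scaled to the tighter of iron/calcium) and each pair with both constraints tight.
cheddar only: max(5.1/0.3, 375/194) = 17 servings → $11.05.
edamame only: max(5.1/2.2, 375/99) = 3.788 servings → $3.03.
cheddar + edamame with both tight: 0.8061 servings and 2.208 servings → $2.29.
Cheapest feasible corner: $2.29.

$2.29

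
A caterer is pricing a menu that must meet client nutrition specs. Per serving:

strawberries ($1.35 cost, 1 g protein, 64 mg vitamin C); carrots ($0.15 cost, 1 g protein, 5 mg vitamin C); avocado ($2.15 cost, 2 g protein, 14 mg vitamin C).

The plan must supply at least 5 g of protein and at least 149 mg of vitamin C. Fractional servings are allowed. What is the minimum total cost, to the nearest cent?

At the optimum either one food covers both requirements or two foods hit both targets exactly; no other combination can be cheaper.
strawberries only: max(5/1, 149/64) = 5 servings → $6.75.
carrots only: max(5/1, 149/5) = 29.8 servings → $4.47.
avocado only: max(5/2, 149/14) = 10.64 servings → $22.88.
strawberries + carrots with both tight: 2.102 servings and 2.898 servings → $3.27.
strawberries + avocado with both tight: 2 servings and 1.5 servings → $5.92.
carrots + avocado with both targets exact would need a negative amount; discard.
Cheapest feasible corner: $3.27.

$3.27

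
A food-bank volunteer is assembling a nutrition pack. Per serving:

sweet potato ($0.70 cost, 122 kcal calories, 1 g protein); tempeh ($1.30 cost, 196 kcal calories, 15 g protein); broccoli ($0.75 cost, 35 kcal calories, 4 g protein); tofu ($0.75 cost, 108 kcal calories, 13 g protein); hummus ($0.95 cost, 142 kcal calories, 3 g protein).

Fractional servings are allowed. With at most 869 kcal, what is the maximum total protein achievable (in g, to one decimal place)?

104.6 g

Protein per kcal: tofu 0.1204, broccoli 0.1143, tempeh 0.07653, hummus 0.02113, sweet potato 0.008197.
With no serving limits, spend the whole calories allowance on tofu: 869 kcal / 108 kcal × 13 g = 104.6 g.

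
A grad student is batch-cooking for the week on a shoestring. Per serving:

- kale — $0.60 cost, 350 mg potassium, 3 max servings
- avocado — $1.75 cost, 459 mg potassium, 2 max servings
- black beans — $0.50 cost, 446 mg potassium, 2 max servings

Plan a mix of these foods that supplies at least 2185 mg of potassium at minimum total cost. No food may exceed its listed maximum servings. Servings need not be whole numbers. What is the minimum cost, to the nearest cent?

$3.73

Cost per mg of potassium: black beans $0.0011, kale $0.0017, avocado $0.0038.
Take 2 servings of black beans: +892.0 mg potassium for $1.00 (total $1.00, still need 1293.0 mg).
Take 3 servings of kale: +1050.0 mg potassium for $1.80 (total $2.80, still need 243.0 mg).
Take 0.5294 servings of avocado: +243.0 mg potassium for $0.93 (total $3.73, still need 0.0 mg).
Filling from the cheapest source first is optimal under one linear minimum: $3.73.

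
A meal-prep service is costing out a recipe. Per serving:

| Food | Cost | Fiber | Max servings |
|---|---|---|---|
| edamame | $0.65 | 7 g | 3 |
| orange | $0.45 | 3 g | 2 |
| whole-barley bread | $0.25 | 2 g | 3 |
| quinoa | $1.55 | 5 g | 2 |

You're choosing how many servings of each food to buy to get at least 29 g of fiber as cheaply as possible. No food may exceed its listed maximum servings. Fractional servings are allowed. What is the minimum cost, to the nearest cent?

$3.00

Cost per g of fiber: edamame $0.0929, whole-barley bread $0.1250, orange $0.1500, quinoa $0.3100.
Take 3 servings of edamame: +21.0 g fiber for $1.95 (total $1.95, still need 8.0 g).
Take 3 servings of whole-barley bread: +6.0 g fiber for $0.75 (total $2.70, still need 2.0 g).
Take 0.6667 servings of orange: +2.0 g fiber for $0.30 (total $3.00, still need 0.0 g).
Filling from the cheapest source first is optimal under one linear minimum: $3.00.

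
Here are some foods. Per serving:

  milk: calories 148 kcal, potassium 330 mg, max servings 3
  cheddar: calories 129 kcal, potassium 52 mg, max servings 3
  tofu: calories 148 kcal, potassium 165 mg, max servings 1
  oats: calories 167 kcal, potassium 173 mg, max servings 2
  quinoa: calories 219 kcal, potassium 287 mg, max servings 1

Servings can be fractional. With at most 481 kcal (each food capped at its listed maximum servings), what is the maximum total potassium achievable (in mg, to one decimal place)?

1038.5 mg

Potassium per kcal: milk 2.23, quinoa 1.311, tofu 1.115, oats 1.036, cheddar 0.4031.
Take 3 servings of milk: uses 444 kcal, +990.0 mg potassium (running total 990.0 mg).
Take 0.1689 servings of quinoa: uses 37 kcal, +48.5 mg potassium (running total 1038.5 mg).
Greedy by best ratio exhausts the calories allowance optimally: 1038.5 mg.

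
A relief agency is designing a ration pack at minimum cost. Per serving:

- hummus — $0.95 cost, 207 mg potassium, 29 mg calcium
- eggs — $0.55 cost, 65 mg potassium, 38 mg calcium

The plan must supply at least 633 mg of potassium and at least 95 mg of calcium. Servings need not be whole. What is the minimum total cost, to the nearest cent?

Compare the cost at each extreme point of the feasible region.
hummus only: max(633/207, 95/29) = 3.276 servings → $3.11.
eggs only: max(633/65, 95/38) = 9.738 servings → $5.36.
hummus + eggs with both tight: 2.989 servings and 0.2187 servings → $2.96.
The minimum over all feasible corners is $2.96.

$2.96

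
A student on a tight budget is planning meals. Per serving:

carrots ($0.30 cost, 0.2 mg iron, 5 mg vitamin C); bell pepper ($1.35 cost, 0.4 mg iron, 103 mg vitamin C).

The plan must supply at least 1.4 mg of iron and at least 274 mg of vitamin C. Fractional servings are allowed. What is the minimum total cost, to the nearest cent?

carrots only: max(1.4/0.2, 274/5) = 54.8 servings → $16.44.
bell pepper only: max(1.4/0.4, 274/103) = 3.5 servings → $4.72.
carrots + bell pepper with both tight: 1.86 servings and 2.57 servings → $4.03.
So the least-cost plan costs $4.03.

$4.03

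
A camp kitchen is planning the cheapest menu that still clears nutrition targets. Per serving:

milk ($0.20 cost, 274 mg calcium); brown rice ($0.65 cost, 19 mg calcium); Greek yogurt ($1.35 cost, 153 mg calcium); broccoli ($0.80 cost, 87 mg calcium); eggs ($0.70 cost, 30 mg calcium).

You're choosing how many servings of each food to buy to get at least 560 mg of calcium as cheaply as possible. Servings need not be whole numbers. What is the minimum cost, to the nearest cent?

$0.41

Cost per mg of calcium: milk $0.0007, Greek yogurt $0.0088, broccoli $0.0092, eggs $0.0233, brown rice $0.0342.
With no serving limits, use only milk: 560 mg / 274 mg = 2.044 servings × $0.20 = $0.41.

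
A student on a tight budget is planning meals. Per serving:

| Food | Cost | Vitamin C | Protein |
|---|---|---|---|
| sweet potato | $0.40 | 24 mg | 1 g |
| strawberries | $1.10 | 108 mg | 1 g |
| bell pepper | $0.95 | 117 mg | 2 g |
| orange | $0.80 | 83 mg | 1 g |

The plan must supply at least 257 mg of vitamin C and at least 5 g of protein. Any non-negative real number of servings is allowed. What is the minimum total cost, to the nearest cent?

At the optimum either one food covers both requirements or two foods hit both targets exactly; no other combination can be cheaper.
sweet potato only: max(257/24, 5/1) = 10.71 servings → $4.28.
strawberries only: max(257/108, 5/1) = 5 servings → $5.50.
bell pepper only: max(257/117, 5/2) = 2.5 servings → $2.38.
orange only: max(257/83, 5/1) = 5 servings → $4.00.
sweet potato + strawberries with both tight: 3.369 servings and 1.631 servings → $3.14.
sweet potato + bell pepper with both tight: 1.029 servings and 1.986 servings → $2.30.
sweet potato + orange with both tight: 2.678 servings and 2.322 servings → $2.93.
strawberries + bell pepper with both targets exact would need a negative amount; discard.
strawberries + orange: intersection lies outside the first quadrant.
bell pepper + orange: the both-tight solution has a negative serving — not a feasible corner.
Cheapest feasible corner: $2.30.

$2.30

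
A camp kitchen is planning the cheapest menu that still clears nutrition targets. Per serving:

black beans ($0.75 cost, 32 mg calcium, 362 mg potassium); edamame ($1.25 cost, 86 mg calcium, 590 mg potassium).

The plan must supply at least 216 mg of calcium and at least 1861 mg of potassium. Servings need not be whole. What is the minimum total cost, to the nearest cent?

Minimising a linear cost over {calcium ≥ 216, potassium ≥ 1861, servings ≥ 0} — the optimum is at a vertex, using one or two foods.
black beans only: max(216/32, 1861/362) = 6.75 servings → $5.06.
edamame only: max(216/86, 1861/590) = 3.154 servings → $3.94.
black beans + edamame with both tight: 2.661 servings and 1.521 servings → $3.90.
The minimum over all feasible corners is $3.90.

$3.90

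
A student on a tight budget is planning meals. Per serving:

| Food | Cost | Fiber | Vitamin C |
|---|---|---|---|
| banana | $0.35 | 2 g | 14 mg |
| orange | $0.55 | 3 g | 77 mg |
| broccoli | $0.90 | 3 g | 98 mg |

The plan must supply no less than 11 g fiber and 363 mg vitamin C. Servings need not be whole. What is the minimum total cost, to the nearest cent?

A basic optimal solution has at most two foods positive. Try each food alone and each pair with both targets met exactly.
banana only: max(11/2, 363/14) = 25.93 servings → $9.07.
orange only: max(11/3, 363/77) = 4.714 servings → $2.59.
broccoli only: max(11/3, 363/98) = 3.704 servings → $3.33.
banana + orange with both targets exact would need a negative amount; discard.
banana + broccoli: the both-tight solution has a negative serving — not a feasible corner.
orange + broccoli with both targets exact would need a negative amount; discard.
Cheapest feasible corner: $2.59.

$2.59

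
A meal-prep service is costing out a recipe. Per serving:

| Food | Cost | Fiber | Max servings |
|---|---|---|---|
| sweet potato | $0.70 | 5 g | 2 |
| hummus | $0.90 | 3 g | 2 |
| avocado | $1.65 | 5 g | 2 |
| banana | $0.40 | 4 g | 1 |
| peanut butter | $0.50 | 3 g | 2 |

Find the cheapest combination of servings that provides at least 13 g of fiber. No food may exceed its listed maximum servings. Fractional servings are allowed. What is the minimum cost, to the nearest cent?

$1.66

Cost per g of fiber: banana $0.1000, sweet potato $0.1400, peanut butter $0.1667, hummus $0.3000, avocado $0.3300.
Take 1 serving of banana: +4.0 g fiber for $0.40 (total $0.40, still need 9.0 g).
Take 1.8 servings of sweet potato: +9.0 g fiber for $1.26 (total $1.66, still need 0.0 g).
Filling from the cheapest source first is optimal under one linear minimum: $1.66.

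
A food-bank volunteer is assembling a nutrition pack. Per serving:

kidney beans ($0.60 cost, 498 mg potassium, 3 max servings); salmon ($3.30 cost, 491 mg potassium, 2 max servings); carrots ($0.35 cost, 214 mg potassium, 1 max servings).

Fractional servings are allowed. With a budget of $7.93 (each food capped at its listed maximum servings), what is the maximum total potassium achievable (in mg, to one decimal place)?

Potassium per dollar: kidney beans 830, carrots 611.4, salmon 148.8.
Take 3 servings of kidney beans: spends $1.80, +1494.0 mg potassium (running total 1494.0 mg).
Take 1 serving of carrots: spends $0.35, +214.0 mg potassium (running total 1708.0 mg).
Take 1.752 servings of salmon: spends $5.78, +860.0 mg potassium (running total 2568.0 mg).
Greedy by best ratio exhausts the cost allowance optimally: 2568.0 mg.

2568.0 mg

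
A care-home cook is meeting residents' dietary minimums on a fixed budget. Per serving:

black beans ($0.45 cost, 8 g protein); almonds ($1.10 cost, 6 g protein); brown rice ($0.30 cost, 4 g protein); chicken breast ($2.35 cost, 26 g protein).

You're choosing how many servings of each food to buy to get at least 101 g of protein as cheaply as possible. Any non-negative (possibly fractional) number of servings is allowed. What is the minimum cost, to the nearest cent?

Cost per g of protein: black beans $0.0563, brown rice $0.0750, chicken breast $0.0904, almonds $0.1833.
With no serving limits, use only black beans: 101 g / 8 g = 12.62 servings × $0.45 = $5.68.

$5.68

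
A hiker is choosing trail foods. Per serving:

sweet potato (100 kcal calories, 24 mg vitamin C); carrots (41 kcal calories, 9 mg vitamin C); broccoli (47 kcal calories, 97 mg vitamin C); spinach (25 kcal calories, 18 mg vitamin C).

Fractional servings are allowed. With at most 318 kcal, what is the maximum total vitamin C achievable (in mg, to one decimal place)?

Vitamin C per kcal: broccoli 2.064, spinach 0.72, sweet potato 0.24, carrots 0.2195.
With no serving limits, spend the whole calories allowance on broccoli: 318 kcal / 47 kcal × 97 mg = 656.3 mg.

656.3 mg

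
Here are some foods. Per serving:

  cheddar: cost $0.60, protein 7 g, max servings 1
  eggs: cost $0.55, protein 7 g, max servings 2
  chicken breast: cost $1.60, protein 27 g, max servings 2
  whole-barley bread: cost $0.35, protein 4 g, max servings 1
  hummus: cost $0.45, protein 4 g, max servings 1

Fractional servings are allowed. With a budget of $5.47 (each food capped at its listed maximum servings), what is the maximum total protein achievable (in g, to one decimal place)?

Protein per dollar: chicken breast 16.88, eggs 12.73, cheddar 11.67, whole-barley bread 11.43, hummus 8.889.
Take 2 servings of chicken breast: spends $3.20, +54.0 g protein (running total 54.0 g).
Take 2 servings of eggs: spends $1.10, +14.0 g protein (running total 68.0 g).
Take 1 serving of cheddar: spends $0.60, +7.0 g protein (running total 75.0 g).
Take 1 serving of whole-barley bread: spends $0.35, +4.0 g protein (running total 79.0 g).
Take 0.4889 servings of hummus: spends $0.22, +2.0 g protein (running total 81.0 g).
Filling greedily by protein-per-dollar is optimal for one linear limit, giving 81.0 g.

81.0 g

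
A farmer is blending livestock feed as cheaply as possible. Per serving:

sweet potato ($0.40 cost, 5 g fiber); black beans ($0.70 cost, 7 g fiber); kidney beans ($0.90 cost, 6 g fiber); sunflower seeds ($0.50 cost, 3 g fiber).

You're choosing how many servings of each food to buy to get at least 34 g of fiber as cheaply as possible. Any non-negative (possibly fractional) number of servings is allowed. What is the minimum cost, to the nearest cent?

$2.72

Cost per g of fiber: sweet potato $0.0800, black beans $0.1000, kidney beans $0.1500, sunflower seeds $0.1667.
With no serving limits, use only sweet potato: 34 g / 5 g = 6.8 servings × $0.40 = $2.72.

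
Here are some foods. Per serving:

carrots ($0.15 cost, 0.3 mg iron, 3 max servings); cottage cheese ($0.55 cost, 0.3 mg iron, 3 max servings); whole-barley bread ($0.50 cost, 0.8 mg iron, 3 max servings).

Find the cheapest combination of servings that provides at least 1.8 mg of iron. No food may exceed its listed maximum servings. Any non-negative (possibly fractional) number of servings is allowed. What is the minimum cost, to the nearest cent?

$1.01

Cost per mg of iron: carrots $0.5000, whole-barley bread $0.6250, cottage cheese $1.8333.
Take 3 servings of carrots: +0.9 mg iron for $0.45 (total $0.45, still need 0.9 mg).
Take 1.125 servings of whole-barley bread: +0.9 mg iron for $0.56 (total $1.01, still need 0.0 mg).
Filling from the cheapest source first is optimal under one linear minimum: $1.01.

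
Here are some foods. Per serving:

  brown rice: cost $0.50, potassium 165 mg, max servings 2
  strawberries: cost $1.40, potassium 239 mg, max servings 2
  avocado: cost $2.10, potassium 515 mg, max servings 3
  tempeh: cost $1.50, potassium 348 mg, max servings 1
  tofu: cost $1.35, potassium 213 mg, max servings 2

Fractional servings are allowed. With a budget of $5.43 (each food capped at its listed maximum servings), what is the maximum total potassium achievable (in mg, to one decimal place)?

1416.4 mg

Potassium per dollar: brown rice 330, avocado 245.2, tempeh 232, strawberries 170.7, tofu 157.8.
Take 2 servings of brown rice: spends $1.00, +330.0 mg potassium (running total 330.0 mg).
Take 2.11 servings of avocado: spends $4.43, +1086.4 mg potassium (running total 1416.4 mg).
Greedy by best ratio exhausts the cost allowance optimally: 1416.4 mg.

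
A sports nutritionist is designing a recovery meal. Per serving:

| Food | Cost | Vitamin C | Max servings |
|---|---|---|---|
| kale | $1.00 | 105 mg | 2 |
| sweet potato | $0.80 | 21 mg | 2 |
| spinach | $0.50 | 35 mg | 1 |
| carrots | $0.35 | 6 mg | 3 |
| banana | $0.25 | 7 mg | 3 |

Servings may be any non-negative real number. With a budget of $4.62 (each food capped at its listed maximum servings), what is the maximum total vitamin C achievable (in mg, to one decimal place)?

Vitamin C per dollar: kale 105, spinach 70, banana 28, sweet potato 26.25, carrots 17.14.
Take 2 servings of kale: spends $2.00, +210.0 mg vitamin C (running total 210.0 mg).
Take 1 serving of spinach: spends $0.50, +35.0 mg vitamin C (running total 245.0 mg).
Take 3 servings of banana: spends $0.75, +21.0 mg vitamin C (running total 266.0 mg).
Take 1.712 servings of sweet potato: spends $1.37, +36.0 mg vitamin C (running total 302.0 mg).
Greedy by best ratio exhausts the cost allowance optimally: 302.0 mg.

302.0 mg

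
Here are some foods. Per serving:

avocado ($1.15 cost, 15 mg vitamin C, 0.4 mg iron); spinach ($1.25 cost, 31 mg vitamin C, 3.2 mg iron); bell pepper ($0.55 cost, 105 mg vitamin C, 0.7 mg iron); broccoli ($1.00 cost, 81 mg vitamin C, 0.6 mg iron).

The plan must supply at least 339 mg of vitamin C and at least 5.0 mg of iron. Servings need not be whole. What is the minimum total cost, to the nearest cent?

A basic optimal solution has at most two foods positive. Try each food alone and each pair with both targets met exactly.
avocado only: max(339/15, 5.0/0.4) = 22.6 servings → $25.99.
spinach only: max(339/31, 5.0/3.2) = 10.94 servings → $13.67.
bell pepper only: max(339/105, 5.0/0.7) = 7.143 servings → $3.93.
broccoli only: max(339/81, 5.0/0.6) = 8.333 servings → $8.33.
avocado + spinach: intersection lies outside the first quadrant.
avocado + bell pepper with both tight: 9.133 servings and 1.924 servings → $11.56.
avocado + broccoli with both tight: 8.615 servings and 2.59 servings → $12.50.
spinach + bell pepper with both tight: 0.9154 servings and 2.958 servings → $2.77.
spinach + broccoli with both tight: 0.8379 servings and 3.865 servings → $4.91.
bell pepper + broccoli with both targets exact would need a negative amount; discard.
The minimum over all feasible corners is $2.77.

$2.77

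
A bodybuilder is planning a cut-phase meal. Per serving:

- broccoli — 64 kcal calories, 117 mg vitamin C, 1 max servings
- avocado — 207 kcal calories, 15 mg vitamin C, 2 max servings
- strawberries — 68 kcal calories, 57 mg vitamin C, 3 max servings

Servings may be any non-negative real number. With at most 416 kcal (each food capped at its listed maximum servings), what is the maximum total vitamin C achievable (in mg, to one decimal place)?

298.7 mg

Vitamin C per kcal: broccoli 1.828, strawberries 0.8382, avocado 0.07246.
Take 1 serving of broccoli: uses 64 kcal, +117.0 mg vitamin C (running total 117.0 mg).
Take 3 servings of strawberries: uses 204 kcal, +171.0 mg vitamin C (running total 288.0 mg).
Take 0.715 servings of avocado: uses 148 kcal, +10.7 mg vitamin C (running total 298.7 mg).
Filling greedily by vitamin C-per-kcal is optimal for one linear limit, giving 298.7 mg.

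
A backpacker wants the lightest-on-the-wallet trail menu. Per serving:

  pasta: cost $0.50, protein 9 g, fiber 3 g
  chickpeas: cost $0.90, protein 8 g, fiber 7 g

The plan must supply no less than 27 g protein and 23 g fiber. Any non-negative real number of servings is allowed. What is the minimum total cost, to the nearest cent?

$2.97

pasta only: max(27/9, 23/3) = 7.667 servings → $3.83.
chickpeas only: max(27/8, 23/7) = 3.375 servings → $3.04.
pasta + chickpeas with both tight: 0.1282 servings and 3.231 servings → $2.97.
So the least-cost plan costs $2.97.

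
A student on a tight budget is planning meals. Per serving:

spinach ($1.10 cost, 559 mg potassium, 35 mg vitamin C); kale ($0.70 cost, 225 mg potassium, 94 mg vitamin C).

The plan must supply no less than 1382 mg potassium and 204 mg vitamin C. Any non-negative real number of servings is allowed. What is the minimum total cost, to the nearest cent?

$3.10

Compare the cost at each extreme point of the feasible region.
spinach only: max(1382/559, 204/35) = 5.829 servings → $6.41.
kale only: max(1382/225, 204/94) = 6.142 servings → $4.30.
spinach + kale with both tight: 1.881 servings and 1.47 servings → $3.10.
The minimum over all feasible corners is $3.10.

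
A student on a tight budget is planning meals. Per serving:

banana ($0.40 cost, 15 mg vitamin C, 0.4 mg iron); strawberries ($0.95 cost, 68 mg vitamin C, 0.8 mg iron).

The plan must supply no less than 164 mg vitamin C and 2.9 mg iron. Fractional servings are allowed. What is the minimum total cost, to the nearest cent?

Compare the cost at each extreme point of the feasible region.
banana only: max(164/15, 2.9/0.4) = 10.93 servings → $4.37.
strawberries only: max(164/68, 2.9/0.8) = 3.625 servings → $3.44.
banana + strawberries with both tight: 4.342 servings and 1.454 servings → $3.12.
The minimum over all feasible corners is $3.12.

$3.12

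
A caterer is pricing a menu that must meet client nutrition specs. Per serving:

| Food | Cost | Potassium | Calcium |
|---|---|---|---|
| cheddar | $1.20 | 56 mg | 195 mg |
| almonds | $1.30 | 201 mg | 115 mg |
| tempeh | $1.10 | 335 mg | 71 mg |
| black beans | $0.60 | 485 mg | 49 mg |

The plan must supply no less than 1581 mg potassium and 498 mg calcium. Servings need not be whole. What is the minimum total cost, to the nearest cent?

Check every corner: each single food scaled to meet both minima, and each pair solved so both constraints bind.
cheddar only: max(1581/56, 498/195) = 28.23 servings → $33.88.
almonds only: max(1581/201, 498/115) = 7.866 servings → $10.23.
tempeh only: max(1581/335, 498/71) = 7.014 servings → $7.72.
black beans only: max(1581/485, 498/49) = 10.16 servings → $6.10.
cheddar + almonds: the both-tight solution has a negative serving — not a feasible corner.
cheddar + tempeh with both tight: 0.8896 servings and 4.571 servings → $6.10.
cheddar + black beans with both tight: 1.787 servings and 3.054 servings → $3.98.
almonds + tempeh with both tight: 2.25 servings and 3.369 servings → $6.63.
almonds + black beans with both tight: 3.572 servings and 1.779 servings → $5.71.
tempeh + black beans: intersection lies outside the first quadrant.
The minimum over all feasible corners is $3.98.

$3.98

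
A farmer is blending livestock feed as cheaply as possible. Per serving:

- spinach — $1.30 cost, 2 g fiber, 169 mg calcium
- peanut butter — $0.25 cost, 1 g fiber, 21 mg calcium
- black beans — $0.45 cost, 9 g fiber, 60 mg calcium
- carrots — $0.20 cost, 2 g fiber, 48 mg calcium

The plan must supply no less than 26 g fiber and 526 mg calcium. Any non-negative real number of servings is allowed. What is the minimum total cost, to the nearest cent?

$2.32

A basic optimal solution has at most two foods positive. Try each food alone and each pair with both targets met exactly.
spinach only: max(26/2, 526/169) = 13 servings → $16.90.
peanut butter only: max(26/1, 526/21) = 26 servings → $6.50.
black beans only: max(26/9, 526/60) = 8.767 servings → $3.94.
carrots only: max(26/2, 526/48) = 13 servings → $2.60.
spinach + peanut butter: intersection lies outside the first quadrant.
spinach + black beans with both tight: 2.266 servings and 2.385 servings → $4.02.
spinach + carrots: intersection lies outside the first quadrant.
peanut butter + black beans with both tight: 24.6 servings and 0.155 servings → $6.22.
peanut butter + carrots with both targets exact would need a negative amount; discard.
black beans + carrots with both tight: 0.6282 servings and 10.17 servings → $2.32.
So the least-cost plan costs $2.32.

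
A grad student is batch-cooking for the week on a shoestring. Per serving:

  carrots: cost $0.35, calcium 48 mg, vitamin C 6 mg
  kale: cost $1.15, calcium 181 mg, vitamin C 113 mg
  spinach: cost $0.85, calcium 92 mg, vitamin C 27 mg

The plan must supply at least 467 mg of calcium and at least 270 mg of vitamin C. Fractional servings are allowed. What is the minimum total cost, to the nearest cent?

$2.97

With two linear requirements the optimum uses one or two foods; enumerate the corners.
carrots only: max(467/48, 270/6) = 45 servings → $15.75.
kale only: max(467/181, 270/113) = 2.58 servings → $2.97.
spinach only: max(467/92, 270/27) = 10 servings → $8.50.
carrots + kale with both tight: 0.8993 servings and 2.342 servings → $3.01.
carrots + spinach with both targets exact would need a negative amount; discard.
kale + spinach with both tight: 2.22 servings and 0.7081 servings → $3.16.
Cheapest feasible corner: $2.97.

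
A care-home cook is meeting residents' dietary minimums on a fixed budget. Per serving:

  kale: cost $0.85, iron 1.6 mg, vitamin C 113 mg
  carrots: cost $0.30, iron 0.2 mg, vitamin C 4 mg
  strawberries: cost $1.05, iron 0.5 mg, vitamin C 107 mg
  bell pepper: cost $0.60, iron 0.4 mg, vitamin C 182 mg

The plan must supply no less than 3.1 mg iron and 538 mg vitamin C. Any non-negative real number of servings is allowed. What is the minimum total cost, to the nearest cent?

The cheapest plan sits at a corner of the feasible region — with two constraints it uses at most two foods.
kale only: max(3.1/1.6, 538/113) = 4.761 servings → $4.05.
carrots only: max(3.1/0.2, 538/4) = 134.5 servings → $40.35.
strawberries only: max(3.1/0.5, 538/107) = 6.2 servings → $6.51.
bell pepper only: max(3.1/0.4, 538/182) = 7.75 servings → $4.65.
kale + carrots with both targets exact would need a negative amount; discard.
kale + strawberries with both tight: 0.5466 servings and 4.451 servings → $5.14.
kale + bell pepper with both tight: 1.419 servings and 2.075 servings → $2.45.
carrots + strawberries with both tight: 3.232 servings and 4.907 servings → $6.12.
carrots + bell pepper with both tight: 10.03 servings and 2.736 servings → $4.65.
strawberries + bell pepper: intersection lies outside the first quadrant.
Cheapest feasible corner: $2.45.

$2.45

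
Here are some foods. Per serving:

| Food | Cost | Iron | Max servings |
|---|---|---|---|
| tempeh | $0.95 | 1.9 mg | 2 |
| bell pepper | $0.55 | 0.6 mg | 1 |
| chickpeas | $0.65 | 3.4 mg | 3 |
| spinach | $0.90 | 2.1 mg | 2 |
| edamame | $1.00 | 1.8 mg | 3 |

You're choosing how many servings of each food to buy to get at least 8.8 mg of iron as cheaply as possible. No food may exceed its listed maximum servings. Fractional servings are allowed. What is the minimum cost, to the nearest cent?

Cost per mg of iron: chickpeas $0.1912, spinach $0.4286, tempeh $0.5000, edamame $0.5556, bell pepper $0.9167.
Take 2.588 servings of chickpeas: +8.8 mg iron for $1.68 (total $1.68, still need 0.0 mg).
Greedy by cheapest-per-mg is optimal for a single linear constraint, so the minimum cost is $1.68.

$1.68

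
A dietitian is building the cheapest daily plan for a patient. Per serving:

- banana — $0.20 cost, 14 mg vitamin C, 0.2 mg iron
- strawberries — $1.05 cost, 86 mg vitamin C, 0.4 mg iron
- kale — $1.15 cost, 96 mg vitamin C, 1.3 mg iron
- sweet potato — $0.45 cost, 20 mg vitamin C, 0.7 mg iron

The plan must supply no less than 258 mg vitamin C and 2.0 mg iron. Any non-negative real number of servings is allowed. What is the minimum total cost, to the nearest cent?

The cheapest plan sits at a corner of the feasible region — with two constraints it uses at most two foods.
banana only: max(258/14, 2.0/0.2) = 18.43 servings → $3.69.
strawberries only: max(258/86, 2.0/0.4) = 5 servings → $5.25.
kale only: max(258/96, 2.0/1.3) = 2.688 servings → $3.09.
sweet potato only: max(258/20, 2.0/0.7) = 12.9 servings → $5.80.
banana + strawberries with both tight: 5.931 servings and 2.034 servings → $3.32.
banana + kale: intersection lies outside the first quadrant.
banana + sweet potato: intersection lies outside the first quadrant.
strawberries + kale with both tight: 1.954 servings and 0.9373 servings → $3.13.
strawberries + sweet potato with both tight: 2.693 servings and 1.318 servings → $3.42.
kale + sweet potato: the both-tight solution has a negative serving — not a feasible corner.
The minimum over all feasible corners is $3.09.

$3.09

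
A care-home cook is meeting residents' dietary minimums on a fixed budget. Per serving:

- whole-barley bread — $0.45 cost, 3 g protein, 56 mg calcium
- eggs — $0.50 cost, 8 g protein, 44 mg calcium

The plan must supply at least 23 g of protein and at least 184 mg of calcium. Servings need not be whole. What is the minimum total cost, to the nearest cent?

$1.82

Compare the cost at each extreme point of the feasible region.
whole-barley bread only: max(23/3, 184/56) = 7.667 servings → $3.45.
eggs only: max(23/8, 184/44) = 4.182 servings → $2.09.
whole-barley bread + eggs with both tight: 1.456 servings and 2.329 servings → $1.82.
The minimum over all feasible corners is $1.82.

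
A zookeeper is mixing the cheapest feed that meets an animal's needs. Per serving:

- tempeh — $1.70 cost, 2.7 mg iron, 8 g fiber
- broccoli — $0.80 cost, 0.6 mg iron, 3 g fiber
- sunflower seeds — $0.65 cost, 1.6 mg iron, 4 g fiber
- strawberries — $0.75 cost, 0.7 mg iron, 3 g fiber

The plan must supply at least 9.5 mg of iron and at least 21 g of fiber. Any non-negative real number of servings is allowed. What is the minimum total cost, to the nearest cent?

tempeh only: max(9.5/2.7, 21/8) = 3.519 servings → $5.98.
broccoli only: max(9.5/0.6, 21/3) = 15.83 servings → $12.67.
sunflower seeds only: max(9.5/1.6, 21/4) = 5.938 servings → $3.86.
strawberries only: max(9.5/0.7, 21/3) = 13.57 servings → $10.18.
tempeh + broccoli: the both-tight solution has a negative serving — not a feasible corner.
tempeh + sunflower seeds: intersection lies outside the first quadrant.
tempeh + strawberries with both targets exact would need a negative amount; discard.
broccoli + sunflower seeds: the both-tight solution has a negative serving — not a feasible corner.
broccoli + strawberries: the both-tight solution has a negative serving — not a feasible corner.
sunflower seeds + strawberries: the both-tight solution has a negative serving — not a feasible corner.
The minimum over all feasible corners is $3.86.

$3.86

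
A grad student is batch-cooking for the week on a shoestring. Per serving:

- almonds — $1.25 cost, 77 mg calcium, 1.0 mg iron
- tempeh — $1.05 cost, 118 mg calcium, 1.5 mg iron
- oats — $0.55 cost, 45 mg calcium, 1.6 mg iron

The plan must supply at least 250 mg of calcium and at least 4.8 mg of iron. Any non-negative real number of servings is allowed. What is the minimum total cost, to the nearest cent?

almonds only: max(250/77, 4.8/1.0) = 4.8 servings → $6.00.
tempeh only: max(250/118, 4.8/1.5) = 3.2 servings → $3.36.
oats only: max(250/45, 4.8/1.6) = 5.556 servings → $3.06.
almonds + tempeh with both targets exact would need a negative amount; discard.
almonds + oats with both tight: 2.353 servings and 1.529 servings → $3.78.
tempeh + oats with both tight: 1.517 servings and 1.578 servings → $2.46.
Cheapest feasible corner: $2.46.

$2.46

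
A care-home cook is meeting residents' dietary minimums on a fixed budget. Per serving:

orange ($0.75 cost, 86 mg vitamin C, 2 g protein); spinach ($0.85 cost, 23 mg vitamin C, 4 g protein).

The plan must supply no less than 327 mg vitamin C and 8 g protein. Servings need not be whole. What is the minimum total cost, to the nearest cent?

The cheapest plan sits at a corner of the feasible region — with two constraints it uses at most two foods.
orange only: max(327/86, 8/2) = 4 servings → $3.00.
spinach only: max(327/23, 8/4) = 14.22 servings → $12.08.
orange + spinach with both tight: 3.772 servings and 0.1141 servings → $2.93.
The minimum over all feasible corners is $2.93.

$2.93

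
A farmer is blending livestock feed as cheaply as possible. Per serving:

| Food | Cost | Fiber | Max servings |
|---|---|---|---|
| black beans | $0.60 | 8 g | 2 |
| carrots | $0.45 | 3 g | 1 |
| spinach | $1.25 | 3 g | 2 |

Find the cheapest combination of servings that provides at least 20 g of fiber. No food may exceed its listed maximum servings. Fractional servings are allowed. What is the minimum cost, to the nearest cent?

Cost per g of fiber: black beans $0.0750, carrots $0.1500, spinach $0.4167.
Take 2 servings of black beans: +16.0 g fiber for $1.20 (total $1.20, still need 4.0 g).
Take 1 serving of carrots: +3.0 g fiber for $0.45 (total $1.65, still need 1.0 g).
Take 0.3333 servings of spinach: +1.0 g fiber for $0.42 (total $2.07, still need 0.0 g).
Greedy by cheapest-per-g is optimal for a single linear constraint, so the minimum cost is $2.07.

$2.07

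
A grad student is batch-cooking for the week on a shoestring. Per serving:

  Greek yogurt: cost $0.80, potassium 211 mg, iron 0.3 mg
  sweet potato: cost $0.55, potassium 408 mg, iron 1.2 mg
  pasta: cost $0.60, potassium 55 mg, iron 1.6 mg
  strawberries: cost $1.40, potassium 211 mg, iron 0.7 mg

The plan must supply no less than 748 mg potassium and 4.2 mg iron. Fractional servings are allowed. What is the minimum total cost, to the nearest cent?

$1.74

This is a tiny linear program; its minimum lies at a vertex of the feasible set. List the vertices and price them.
Greek yogurt only: max(748/211, 4.2/0.3) = 14 servings → $11.20.
sweet potato only: max(748/408, 4.2/1.2) = 3.5 servings → $1.93.
pasta only: max(748/55, 4.2/1.6) = 13.6 servings → $8.16.
strawberries only: max(748/211, 4.2/0.7) = 6 servings → $8.40.
Greek yogurt + sweet potato: intersection lies outside the first quadrant.
Greek yogurt + pasta with both tight: 3.008 servings and 2.061 servings → $3.64.
Greek yogurt + strawberries: intersection lies outside the first quadrant.
sweet potato + pasta with both tight: 1.646 servings and 1.391 servings → $1.74.
sweet potato + strawberries with both targets exact would need a negative amount; discard.
pasta + strawberries with both tight: 1.212 servings and 3.229 servings → $5.25.
So the least-cost plan costs $1.74.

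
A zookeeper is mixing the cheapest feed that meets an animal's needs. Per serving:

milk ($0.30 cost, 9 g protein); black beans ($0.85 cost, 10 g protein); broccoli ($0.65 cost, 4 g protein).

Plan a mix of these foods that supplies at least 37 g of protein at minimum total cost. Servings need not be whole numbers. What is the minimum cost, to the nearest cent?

Cost per g of protein: milk $0.0333, black beans $0.0850, broccoli $0.1625.
With no serving limits, use only milk: 37 g / 9 g = 4.111 servings × $0.30 = $1.23.

$1.23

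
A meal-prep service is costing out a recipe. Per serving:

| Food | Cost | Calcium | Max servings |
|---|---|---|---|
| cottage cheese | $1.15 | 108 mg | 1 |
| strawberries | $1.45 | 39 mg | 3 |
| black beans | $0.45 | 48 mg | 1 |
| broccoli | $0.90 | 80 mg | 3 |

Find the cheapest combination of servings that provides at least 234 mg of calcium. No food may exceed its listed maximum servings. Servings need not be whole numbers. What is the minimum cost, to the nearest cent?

$2.48

Cost per mg of calcium: black beans $0.0094, cottage cheese $0.0106, broccoli $0.0112, strawberries $0.0372.
Take 1 serving of black beans: +48.0 mg calcium for $0.45 (total $0.45, still need 186.0 mg).
Take 1 serving of cottage cheese: +108.0 mg calcium for $1.15 (total $1.60, still need 78.0 mg).
Take 0.975 servings of broccoli: +78.0 mg calcium for $0.88 (total $2.48, still need 0.0 mg).
Greedy by cheapest-per-mg is optimal for a single linear constraint, so the minimum cost is $2.48.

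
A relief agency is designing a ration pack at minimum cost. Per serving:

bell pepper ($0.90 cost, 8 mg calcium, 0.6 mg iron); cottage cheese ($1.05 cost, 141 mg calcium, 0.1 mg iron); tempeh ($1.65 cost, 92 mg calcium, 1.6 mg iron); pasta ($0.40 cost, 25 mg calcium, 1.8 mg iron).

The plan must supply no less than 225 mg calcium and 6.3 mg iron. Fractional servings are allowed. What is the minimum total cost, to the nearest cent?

$2.41

The cheapest plan sits at a corner of the feasible region — with two constraints it uses at most two foods.
bell pepper only: max(225/8, 6.3/0.6) = 28.12 servings → $25.31.
cottage cheese only: max(225/141, 6.3/0.1) = 63 servings → $66.15.
tempeh only: max(225/92, 6.3/1.6) = 3.938 servings → $6.50.
pasta only: max(225/25, 6.3/1.8) = 9 servings → $3.60.
bell pepper + cottage cheese with both tight: 10.33 servings and 1.01 servings → $10.36.
bell pepper + tempeh with both tight: 5.179 servings and 1.995 servings → $7.95.
bell pepper + pasta with both targets exact would need a negative amount; discard.
cottage cheese + tempeh: the both-tight solution has a negative serving — not a feasible corner.
cottage cheese + pasta with both tight: 0.9849 servings and 3.445 servings → $2.41.
tempeh + pasta with both tight: 1.971 servings and 1.748 servings → $3.95.
So the least-cost plan costs $2.41.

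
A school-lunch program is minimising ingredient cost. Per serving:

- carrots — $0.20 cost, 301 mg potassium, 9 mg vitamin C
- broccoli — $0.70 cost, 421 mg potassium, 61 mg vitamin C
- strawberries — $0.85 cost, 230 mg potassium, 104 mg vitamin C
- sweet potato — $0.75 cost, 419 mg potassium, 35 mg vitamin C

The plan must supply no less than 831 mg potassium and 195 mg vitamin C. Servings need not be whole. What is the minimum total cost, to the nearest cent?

$1.77

The cheapest plan sits at a corner of the feasible region — with two constraints it uses at most two foods.
carrots only: max(831/301, 195/9) = 21.67 servings → $4.33.
broccoli only: max(831/421, 195/61) = 3.197 servings → $2.24.
strawberries only: max(831/230, 195/104) = 3.613 servings → $3.07.
sweet potato only: max(831/419, 195/35) = 5.571 servings → $4.18.
carrots + broccoli: the both-tight solution has a negative serving — not a feasible corner.
carrots + strawberries with both tight: 1.422 servings and 1.752 servings → $1.77.
carrots + sweet potato with both targets exact would need a negative amount; discard.
broccoli + strawberries with both tight: 1.397 servings and 1.055 servings → $1.88.
broccoli + sweet potato with both targets exact would need a negative amount; discard.
strawberries + sweet potato with both tight: 1.481 servings and 1.17 servings → $2.14.
So the least-cost plan costs $1.77.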